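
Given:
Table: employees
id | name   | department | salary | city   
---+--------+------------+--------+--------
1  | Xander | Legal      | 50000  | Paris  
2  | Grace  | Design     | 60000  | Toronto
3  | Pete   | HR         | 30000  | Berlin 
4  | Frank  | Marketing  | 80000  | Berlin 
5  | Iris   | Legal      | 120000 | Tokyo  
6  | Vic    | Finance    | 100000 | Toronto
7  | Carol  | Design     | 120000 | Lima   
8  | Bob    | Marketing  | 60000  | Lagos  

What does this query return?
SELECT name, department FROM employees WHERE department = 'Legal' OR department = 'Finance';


Filtering: department = 'Legal' OR 'Finance'
Matching: 3 rows

3 rows:
Xander, Legal
Iris, Legal
Vic, Finance


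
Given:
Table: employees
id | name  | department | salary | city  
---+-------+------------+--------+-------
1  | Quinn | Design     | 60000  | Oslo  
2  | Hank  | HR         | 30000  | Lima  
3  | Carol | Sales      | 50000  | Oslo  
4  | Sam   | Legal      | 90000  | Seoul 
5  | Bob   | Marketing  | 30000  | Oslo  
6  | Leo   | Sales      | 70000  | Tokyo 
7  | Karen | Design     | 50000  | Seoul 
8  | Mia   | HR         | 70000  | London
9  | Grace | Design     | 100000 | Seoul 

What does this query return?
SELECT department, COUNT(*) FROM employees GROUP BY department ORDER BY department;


Assigning each row to its department group:
  Quinn -> Design
  Hank -> HR
  Carol -> Sales
  Sam -> Legal
  Bob -> Marketing
  Leo -> Sales
  Karen -> Design
  Mia -> HR
  Grace -> Design


5 groups:
Design, 3
HR, 2
Legal, 1
Marketing, 1
Sales, 2


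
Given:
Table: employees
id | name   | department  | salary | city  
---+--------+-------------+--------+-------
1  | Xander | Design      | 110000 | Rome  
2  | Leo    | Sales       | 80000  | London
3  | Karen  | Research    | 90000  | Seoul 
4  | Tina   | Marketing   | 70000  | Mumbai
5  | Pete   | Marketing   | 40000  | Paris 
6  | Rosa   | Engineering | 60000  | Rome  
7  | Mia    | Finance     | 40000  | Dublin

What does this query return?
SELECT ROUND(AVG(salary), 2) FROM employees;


SUM(salary) = 490000
COUNT = 7
ROUND(AVG, 2) = ROUND(490000 / 7, 2) = 70000.0

70000.0


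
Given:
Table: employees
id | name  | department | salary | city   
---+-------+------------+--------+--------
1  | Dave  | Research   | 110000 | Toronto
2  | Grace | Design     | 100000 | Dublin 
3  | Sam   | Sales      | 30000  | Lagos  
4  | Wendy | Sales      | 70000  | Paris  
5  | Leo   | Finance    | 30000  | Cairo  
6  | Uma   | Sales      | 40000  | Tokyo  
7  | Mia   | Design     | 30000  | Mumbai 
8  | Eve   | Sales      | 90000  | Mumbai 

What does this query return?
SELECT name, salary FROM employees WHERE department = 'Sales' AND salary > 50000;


Filtering: department = 'Sales' AND salary > 50000
Matching: 2 rows

2 rows:
Wendy, 70000
Eve, 90000


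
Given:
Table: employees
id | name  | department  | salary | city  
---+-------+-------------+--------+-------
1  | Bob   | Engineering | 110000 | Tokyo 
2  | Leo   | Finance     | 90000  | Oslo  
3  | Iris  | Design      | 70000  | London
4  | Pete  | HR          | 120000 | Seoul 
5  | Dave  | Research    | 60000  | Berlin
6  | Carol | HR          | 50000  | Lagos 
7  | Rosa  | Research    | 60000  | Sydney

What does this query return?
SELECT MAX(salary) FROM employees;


Salaries: 110000, 90000, 70000, 120000, 60000, 50000, 60000
MAX = 120000

120000


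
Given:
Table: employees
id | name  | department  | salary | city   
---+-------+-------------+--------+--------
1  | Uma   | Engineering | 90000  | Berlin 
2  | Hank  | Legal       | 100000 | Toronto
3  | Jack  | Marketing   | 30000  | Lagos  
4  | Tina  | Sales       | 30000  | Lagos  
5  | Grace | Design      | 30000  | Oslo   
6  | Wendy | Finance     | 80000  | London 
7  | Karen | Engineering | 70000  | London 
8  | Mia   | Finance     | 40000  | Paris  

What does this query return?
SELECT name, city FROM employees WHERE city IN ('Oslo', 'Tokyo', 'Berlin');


Filtering: city IN ('Oslo', 'Tokyo', 'Berlin')
Matching: 2 rows

2 rows:
Uma, Berlin
Grace, Oslo


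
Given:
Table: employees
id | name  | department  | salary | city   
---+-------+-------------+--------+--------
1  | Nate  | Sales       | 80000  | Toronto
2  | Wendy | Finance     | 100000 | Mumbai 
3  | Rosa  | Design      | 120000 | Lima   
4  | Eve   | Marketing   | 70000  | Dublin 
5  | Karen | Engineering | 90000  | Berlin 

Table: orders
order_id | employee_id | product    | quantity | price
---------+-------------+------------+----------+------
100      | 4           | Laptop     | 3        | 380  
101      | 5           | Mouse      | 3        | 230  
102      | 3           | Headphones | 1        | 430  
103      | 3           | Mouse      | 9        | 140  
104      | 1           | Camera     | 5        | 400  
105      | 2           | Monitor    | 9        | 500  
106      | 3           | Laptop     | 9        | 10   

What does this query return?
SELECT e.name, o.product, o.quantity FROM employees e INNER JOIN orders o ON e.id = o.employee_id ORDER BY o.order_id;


Joining employees.id = orders.employee_id:
  employee Eve (id=4) -> order Laptop
  employee Karen (id=5) -> order Mouse
  employee Rosa (id=3) -> order Headphones
  employee Rosa (id=3) -> order Mouse
  employee Nate (id=1) -> order Camera
  employee Wendy (id=2) -> order Monitor
  employee Rosa (id=3) -> order Laptop


7 rows:
Eve, Laptop, 3
Karen, Mouse, 3
Rosa, Headphones, 1
Rosa, Mouse, 9
Nate, Camera, 5
Wendy, Monitor, 9
Rosa, Laptop, 9


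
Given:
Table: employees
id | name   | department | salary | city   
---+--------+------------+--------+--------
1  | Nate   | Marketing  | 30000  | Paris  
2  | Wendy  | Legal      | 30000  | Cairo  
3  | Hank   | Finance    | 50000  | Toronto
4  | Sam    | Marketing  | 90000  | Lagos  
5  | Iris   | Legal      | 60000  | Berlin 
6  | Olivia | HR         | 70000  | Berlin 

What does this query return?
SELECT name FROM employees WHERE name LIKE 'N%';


LIKE 'N%' matches names starting with 'N'
Matching: 1

1 rows:
Nate


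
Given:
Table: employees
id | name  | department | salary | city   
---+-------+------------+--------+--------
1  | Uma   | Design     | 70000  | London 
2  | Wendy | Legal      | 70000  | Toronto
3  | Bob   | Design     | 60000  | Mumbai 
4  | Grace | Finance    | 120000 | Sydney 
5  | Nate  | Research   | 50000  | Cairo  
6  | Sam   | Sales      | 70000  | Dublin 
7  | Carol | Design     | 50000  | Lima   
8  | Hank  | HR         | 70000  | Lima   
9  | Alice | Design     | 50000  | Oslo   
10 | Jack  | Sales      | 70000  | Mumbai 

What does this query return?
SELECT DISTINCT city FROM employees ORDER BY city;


All 'city' values (row order): London, Toronto, Mumbai, Sydney, Cairo, Dublin, Lima, Lima, Oslo, Mumbai
Removing duplicates leaves 8 unique value(s).

8 values:
Cairo
Dublin
Lima
London
Mumbai
Oslo
Sydney
Toronto


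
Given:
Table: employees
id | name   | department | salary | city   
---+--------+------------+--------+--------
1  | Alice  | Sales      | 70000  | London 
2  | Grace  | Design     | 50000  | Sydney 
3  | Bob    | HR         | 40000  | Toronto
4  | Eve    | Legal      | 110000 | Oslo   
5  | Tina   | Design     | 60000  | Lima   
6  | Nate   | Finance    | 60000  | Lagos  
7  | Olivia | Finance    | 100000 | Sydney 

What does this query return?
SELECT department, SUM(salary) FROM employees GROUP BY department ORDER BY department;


Summing salary within each department:
  Design: 50000 + 60000 = 110000
  Finance: 60000 + 100000 = 160000
  HR: 40000 = 40000
  Legal: 110000 = 110000
  Sales: 70000 = 70000


5 groups:
Design, 110000
Finance, 160000
HR, 40000
Legal, 110000
Sales, 70000


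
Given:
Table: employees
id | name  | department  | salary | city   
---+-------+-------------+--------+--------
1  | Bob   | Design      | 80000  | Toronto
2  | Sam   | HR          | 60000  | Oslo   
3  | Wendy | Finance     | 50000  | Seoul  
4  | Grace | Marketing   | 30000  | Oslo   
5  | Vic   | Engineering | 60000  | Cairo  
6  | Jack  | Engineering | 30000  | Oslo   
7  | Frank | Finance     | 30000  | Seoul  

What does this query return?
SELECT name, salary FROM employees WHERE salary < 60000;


Filtering: salary < 60000
Matching: 4 rows

4 rows:
Wendy, 50000
Grace, 30000
Jack, 30000
Frank, 30000


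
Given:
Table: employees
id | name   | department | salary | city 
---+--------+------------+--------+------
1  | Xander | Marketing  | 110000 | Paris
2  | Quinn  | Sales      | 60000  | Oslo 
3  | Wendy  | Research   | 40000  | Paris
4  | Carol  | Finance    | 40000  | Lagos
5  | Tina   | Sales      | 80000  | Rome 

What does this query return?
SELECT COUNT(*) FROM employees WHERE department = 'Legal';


Counting rows where department = 'Legal'


0


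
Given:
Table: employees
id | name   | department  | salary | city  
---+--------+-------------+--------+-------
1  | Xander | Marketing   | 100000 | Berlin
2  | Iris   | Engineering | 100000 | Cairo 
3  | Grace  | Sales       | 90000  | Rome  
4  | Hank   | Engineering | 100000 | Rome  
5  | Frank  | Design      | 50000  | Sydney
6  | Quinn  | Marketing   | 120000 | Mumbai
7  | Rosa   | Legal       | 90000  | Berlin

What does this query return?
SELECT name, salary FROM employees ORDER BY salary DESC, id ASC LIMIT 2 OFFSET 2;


Sort by salary DESC (id ASC tiebreak), then skip 2 and take 2
Rows 3 through 4

2 rows:
Iris, 100000
Hank, 100000


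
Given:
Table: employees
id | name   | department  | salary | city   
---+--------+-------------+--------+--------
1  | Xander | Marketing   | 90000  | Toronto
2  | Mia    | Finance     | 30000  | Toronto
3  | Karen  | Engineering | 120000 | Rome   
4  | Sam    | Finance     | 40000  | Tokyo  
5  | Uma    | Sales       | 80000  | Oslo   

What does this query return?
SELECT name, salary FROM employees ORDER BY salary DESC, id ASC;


Sorting by salary DESC, then id ASC for ties

5 rows:
Karen, 120000
Xander, 90000
Uma, 80000
Sam, 40000
Mia, 30000


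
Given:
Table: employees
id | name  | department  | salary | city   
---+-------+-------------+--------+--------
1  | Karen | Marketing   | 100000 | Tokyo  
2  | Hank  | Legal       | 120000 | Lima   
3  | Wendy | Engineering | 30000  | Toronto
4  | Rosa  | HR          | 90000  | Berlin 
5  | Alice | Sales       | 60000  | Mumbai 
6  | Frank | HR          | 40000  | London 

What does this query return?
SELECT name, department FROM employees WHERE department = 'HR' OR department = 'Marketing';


Filtering: department = 'HR' OR 'Marketing'
Matching: 3 rows

3 rows:
Karen, Marketing
Rosa, HR
Frank, HR


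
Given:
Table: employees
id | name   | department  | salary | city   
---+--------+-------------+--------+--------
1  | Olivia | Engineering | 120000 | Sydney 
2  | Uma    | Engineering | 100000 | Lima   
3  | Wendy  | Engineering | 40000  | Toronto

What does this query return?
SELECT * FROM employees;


SELECT * returns all 3 rows with all columns

3 rows:
1, Olivia, Engineering, 120000, Sydney
2, Uma, Engineering, 100000, Lima
3, Wendy, Engineering, 40000, Toronto


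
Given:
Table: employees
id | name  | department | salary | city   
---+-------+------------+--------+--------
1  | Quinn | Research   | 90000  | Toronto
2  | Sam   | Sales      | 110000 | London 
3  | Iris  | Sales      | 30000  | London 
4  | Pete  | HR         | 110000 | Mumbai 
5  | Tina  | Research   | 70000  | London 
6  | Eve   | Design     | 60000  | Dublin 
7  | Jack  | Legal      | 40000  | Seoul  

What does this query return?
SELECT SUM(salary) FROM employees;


SUM(salary) = 90000 + 110000 + 30000 + 110000 + 70000 + 60000 + 40000 = 510000

510000


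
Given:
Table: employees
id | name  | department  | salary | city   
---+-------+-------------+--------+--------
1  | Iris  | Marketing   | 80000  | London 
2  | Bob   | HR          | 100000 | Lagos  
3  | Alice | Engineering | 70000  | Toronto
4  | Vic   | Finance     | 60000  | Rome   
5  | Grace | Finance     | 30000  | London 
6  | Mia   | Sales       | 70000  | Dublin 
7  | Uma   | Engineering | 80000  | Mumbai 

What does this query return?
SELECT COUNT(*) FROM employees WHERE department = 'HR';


Counting rows where department = 'HR'
  Bob -> MATCH


1


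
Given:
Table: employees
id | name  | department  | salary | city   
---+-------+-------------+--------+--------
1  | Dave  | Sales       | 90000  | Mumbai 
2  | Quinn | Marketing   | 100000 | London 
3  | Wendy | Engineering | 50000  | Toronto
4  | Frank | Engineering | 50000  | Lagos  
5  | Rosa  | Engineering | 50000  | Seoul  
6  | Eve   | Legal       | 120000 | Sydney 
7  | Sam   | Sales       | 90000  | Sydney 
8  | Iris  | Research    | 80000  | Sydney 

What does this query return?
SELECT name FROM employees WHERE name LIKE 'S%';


LIKE 'S%' matches names starting with 'S'
Matching: 1

1 rows:
Sam


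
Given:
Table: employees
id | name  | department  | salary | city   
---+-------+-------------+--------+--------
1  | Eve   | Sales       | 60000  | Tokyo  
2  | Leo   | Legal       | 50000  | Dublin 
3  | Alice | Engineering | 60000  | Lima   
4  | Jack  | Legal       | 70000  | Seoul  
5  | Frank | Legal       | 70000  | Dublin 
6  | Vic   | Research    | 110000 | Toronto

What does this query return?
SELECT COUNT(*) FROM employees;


COUNT(*) counts all rows

6


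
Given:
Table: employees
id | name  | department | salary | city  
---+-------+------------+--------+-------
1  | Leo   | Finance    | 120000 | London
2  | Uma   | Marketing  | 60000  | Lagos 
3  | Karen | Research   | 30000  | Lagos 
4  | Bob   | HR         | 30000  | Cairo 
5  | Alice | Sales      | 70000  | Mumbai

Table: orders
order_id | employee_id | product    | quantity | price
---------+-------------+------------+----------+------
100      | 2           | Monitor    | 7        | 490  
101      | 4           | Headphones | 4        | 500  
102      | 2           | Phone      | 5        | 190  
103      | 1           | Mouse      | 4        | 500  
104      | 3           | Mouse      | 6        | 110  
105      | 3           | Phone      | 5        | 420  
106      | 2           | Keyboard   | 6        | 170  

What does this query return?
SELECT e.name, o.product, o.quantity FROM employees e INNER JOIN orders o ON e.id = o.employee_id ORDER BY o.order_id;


Joining employees.id = orders.employee_id:
  employee Uma (id=2) -> order Monitor
  employee Bob (id=4) -> order Headphones
  employee Uma (id=2) -> order Phone
  employee Leo (id=1) -> order Mouse
  employee Karen (id=3) -> order Mouse
  employee Karen (id=3) -> order Phone
  employee Uma (id=2) -> order Keyboard


7 rows:
Uma, Monitor, 7
Bob, Headphones, 4
Uma, Phone, 5
Leo, Mouse, 4
Karen, Mouse, 6
Karen, Phone, 5
Uma, Keyboard, 6


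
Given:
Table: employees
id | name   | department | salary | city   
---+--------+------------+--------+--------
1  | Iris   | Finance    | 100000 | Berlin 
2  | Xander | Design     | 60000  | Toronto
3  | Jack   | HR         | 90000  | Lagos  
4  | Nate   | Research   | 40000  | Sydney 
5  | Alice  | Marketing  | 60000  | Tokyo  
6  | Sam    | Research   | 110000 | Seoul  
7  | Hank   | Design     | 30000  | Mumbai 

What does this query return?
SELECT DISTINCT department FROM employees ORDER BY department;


All 'department' values (row order): Finance, Design, HR, Research, Marketing, Research, Design
Removing duplicates leaves 5 unique value(s).

5 values:
Design
Finance
HR
Marketing
Research


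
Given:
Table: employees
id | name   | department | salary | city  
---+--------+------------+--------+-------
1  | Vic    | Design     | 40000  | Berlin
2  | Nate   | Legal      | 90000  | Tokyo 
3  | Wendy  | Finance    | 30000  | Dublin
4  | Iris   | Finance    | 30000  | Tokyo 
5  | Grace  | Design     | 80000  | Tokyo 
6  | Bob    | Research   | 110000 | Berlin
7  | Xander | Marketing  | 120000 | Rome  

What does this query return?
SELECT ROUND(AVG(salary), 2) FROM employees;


SUM(salary) = 500000
COUNT = 7
ROUND(AVG, 2) = ROUND(500000 / 7, 2) = 71428.57

71428.57


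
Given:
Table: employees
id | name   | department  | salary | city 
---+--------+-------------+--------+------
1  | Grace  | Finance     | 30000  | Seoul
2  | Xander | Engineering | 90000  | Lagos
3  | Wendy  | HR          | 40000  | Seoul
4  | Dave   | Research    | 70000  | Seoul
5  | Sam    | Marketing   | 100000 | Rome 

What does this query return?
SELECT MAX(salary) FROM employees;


Salaries: 30000, 90000, 40000, 70000, 100000
MAX = 100000

100000


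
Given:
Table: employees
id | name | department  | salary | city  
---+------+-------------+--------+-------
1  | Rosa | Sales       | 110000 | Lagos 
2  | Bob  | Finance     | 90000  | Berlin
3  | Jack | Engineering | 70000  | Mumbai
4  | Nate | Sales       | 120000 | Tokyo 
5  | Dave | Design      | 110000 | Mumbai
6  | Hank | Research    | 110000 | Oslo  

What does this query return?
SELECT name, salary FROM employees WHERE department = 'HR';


Filtering: department = 'HR'
Matching rows: 0

Empty result set (0 rows)


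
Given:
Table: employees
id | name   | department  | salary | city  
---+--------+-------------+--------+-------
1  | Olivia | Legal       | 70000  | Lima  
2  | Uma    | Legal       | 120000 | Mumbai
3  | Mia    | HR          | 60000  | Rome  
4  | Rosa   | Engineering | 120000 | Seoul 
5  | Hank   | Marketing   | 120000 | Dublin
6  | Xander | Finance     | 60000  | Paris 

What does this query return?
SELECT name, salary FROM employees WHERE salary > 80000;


Filtering: salary > 80000
Matching: 3 rows

3 rows:
Uma, 120000
Rosa, 120000
Hank, 120000


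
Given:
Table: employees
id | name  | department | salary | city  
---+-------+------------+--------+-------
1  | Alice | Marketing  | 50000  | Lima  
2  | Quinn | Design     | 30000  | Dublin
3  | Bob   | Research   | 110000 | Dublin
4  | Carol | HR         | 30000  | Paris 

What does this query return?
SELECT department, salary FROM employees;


Projecting columns: department, salary

4 rows:
Marketing, 50000
Design, 30000
Research, 110000
HR, 30000


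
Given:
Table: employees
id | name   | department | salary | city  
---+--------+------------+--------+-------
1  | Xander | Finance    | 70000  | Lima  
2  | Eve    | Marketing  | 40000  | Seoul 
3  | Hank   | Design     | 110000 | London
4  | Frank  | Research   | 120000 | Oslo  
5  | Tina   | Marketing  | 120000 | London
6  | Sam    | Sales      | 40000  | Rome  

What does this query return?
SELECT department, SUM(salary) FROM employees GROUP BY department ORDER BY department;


Summing salary within each department:
  Design: 110000 = 110000
  Finance: 70000 = 70000
  Marketing: 40000 + 120000 = 160000
  Research: 120000 = 120000
  Sales: 40000 = 40000


5 groups:
Design, 110000
Finance, 70000
Marketing, 160000
Research, 120000
Sales, 40000


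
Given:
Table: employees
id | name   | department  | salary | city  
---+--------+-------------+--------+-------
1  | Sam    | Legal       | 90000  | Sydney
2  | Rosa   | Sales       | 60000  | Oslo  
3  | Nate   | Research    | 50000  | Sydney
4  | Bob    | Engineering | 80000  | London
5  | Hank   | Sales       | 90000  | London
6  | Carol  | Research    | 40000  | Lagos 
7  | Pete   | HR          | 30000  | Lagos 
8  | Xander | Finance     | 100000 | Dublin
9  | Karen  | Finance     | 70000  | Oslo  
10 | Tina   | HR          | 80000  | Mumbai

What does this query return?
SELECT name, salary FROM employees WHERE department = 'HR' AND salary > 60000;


Filtering: department = 'HR' AND salary > 60000
Matching: 1 rows

1 rows:
Tina, 80000


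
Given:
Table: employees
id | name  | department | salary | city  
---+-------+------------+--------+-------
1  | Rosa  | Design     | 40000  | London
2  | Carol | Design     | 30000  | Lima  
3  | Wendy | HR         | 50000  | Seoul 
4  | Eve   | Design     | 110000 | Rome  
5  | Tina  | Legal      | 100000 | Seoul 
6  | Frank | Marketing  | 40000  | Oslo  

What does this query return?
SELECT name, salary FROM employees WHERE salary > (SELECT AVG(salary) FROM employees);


Subquery: AVG(salary) = 61666.67
Filtering: salary > 61666.67
  Eve (110000) -> MATCH
  Tina (100000) -> MATCH


2 rows:
Eve, 110000
Tina, 100000


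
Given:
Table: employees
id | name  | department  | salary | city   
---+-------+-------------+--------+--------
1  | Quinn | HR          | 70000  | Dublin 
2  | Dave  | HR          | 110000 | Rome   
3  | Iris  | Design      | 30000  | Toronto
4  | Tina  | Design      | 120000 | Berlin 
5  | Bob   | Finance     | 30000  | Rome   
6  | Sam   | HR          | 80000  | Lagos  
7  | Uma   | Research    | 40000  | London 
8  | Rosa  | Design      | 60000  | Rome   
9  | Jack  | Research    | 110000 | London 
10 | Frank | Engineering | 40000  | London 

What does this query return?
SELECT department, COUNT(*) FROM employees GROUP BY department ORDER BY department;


Assigning each row to its department group:
  Quinn -> HR
  Dave -> HR
  Iris -> Design
  Tina -> Design
  Bob -> Finance
  Sam -> HR
  Uma -> Research
  Rosa -> Design
  Jack -> Research
  Frank -> Engineering


5 groups:
Design, 3
Engineering, 1
Finance, 1
HR, 3
Research, 2


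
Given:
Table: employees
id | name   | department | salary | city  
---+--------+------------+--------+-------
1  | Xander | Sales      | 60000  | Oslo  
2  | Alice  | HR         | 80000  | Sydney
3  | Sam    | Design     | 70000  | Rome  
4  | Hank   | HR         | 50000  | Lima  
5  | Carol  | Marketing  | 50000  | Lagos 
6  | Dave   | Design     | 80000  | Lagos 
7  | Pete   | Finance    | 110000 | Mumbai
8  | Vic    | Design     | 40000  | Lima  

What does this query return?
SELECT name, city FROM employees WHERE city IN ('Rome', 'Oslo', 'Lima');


Filtering: city IN ('Rome', 'Oslo', 'Lima')
Matching: 4 rows

4 rows:
Xander, Oslo
Sam, Rome
Hank, Lima
Vic, Lima


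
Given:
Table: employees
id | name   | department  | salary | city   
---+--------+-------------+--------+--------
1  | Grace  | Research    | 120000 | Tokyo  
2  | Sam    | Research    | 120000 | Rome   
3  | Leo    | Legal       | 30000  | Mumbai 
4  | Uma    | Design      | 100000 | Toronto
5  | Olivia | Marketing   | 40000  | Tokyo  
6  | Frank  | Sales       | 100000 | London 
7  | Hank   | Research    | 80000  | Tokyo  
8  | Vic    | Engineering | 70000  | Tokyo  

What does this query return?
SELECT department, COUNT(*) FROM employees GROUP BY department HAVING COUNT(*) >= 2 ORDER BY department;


Groups with count >= 2:
  Research: 3 -> PASS
  Design: 1 -> filtered out
  Engineering: 1 -> filtered out
  Legal: 1 -> filtered out
  Marketing: 1 -> filtered out
  Sales: 1 -> filtered out


1 groups:
Research, 3


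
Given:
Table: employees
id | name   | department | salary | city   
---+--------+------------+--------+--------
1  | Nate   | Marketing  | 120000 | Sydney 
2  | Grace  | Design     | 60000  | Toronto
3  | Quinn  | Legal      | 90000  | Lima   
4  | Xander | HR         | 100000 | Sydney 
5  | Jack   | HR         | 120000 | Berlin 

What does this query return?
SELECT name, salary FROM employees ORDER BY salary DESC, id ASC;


Sorting by salary DESC, then id ASC for ties

5 rows:
Nate, 120000
Jack, 120000
Xander, 100000
Quinn, 90000
Grace, 60000


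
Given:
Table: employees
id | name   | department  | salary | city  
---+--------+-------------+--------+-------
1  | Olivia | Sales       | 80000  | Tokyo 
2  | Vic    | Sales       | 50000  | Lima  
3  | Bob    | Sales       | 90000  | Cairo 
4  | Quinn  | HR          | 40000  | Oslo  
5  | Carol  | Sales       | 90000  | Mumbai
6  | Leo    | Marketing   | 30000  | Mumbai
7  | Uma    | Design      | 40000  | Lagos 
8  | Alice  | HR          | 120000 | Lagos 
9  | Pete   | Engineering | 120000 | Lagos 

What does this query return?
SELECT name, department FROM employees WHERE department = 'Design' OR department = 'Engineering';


Filtering: department = 'Design' OR 'Engineering'
Matching: 2 rows

2 rows:
Uma, Design
Pete, Engineering


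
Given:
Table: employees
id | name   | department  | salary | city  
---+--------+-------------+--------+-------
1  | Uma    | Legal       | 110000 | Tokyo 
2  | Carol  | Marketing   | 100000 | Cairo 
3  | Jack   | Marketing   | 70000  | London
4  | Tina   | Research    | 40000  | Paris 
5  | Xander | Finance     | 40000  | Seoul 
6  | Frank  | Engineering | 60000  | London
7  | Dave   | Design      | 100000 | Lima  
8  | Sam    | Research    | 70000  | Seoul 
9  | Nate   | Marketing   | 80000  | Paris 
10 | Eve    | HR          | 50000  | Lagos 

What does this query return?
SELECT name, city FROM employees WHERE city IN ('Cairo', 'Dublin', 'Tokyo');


Filtering: city IN ('Cairo', 'Dublin', 'Tokyo')
Matching: 2 rows

2 rows:
Uma, Tokyo
Carol, Cairo


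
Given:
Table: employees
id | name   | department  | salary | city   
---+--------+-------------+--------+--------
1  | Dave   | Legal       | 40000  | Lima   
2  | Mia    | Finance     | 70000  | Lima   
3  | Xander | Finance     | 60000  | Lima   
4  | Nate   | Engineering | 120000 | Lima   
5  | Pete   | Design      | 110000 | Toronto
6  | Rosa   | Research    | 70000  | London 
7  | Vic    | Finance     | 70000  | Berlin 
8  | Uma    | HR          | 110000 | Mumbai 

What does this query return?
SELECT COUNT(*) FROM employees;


COUNT(*) counts all rows

8


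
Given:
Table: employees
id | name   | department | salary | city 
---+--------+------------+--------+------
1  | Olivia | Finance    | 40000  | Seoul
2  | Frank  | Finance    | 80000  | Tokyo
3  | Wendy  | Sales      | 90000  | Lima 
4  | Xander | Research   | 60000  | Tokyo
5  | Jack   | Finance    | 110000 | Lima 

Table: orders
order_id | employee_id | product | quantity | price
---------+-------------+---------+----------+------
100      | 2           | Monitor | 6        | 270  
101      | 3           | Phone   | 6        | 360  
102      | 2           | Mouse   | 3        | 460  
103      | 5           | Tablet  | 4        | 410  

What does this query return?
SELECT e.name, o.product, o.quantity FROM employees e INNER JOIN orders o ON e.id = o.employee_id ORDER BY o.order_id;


Joining employees.id = orders.employee_id:
  employee Frank (id=2) -> order Monitor
  employee Wendy (id=3) -> order Phone
  employee Frank (id=2) -> order Mouse
  employee Jack (id=5) -> order Tablet


4 rows:
Frank, Monitor, 6
Wendy, Phone, 6
Frank, Mouse, 3
Jack, Tablet, 4


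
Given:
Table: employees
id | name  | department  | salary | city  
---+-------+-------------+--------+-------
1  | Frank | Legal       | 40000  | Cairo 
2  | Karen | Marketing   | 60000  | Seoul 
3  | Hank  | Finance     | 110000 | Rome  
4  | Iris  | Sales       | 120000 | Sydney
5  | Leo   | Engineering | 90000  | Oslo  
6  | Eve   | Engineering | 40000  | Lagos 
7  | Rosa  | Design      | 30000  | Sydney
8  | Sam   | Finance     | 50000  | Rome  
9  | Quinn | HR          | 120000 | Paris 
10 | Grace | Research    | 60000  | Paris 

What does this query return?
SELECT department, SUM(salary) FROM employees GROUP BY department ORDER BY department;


Summing salary within each department:
  Design: 30000 = 30000
  Engineering: 90000 + 40000 = 130000
  Finance: 110000 + 50000 = 160000
  HR: 120000 = 120000
  Legal: 40000 = 40000
  Marketing: 60000 = 60000
  Research: 60000 = 60000
  Sales: 120000 = 120000


8 groups:
Design, 30000
Engineering, 130000
Finance, 160000
HR, 120000
Legal, 40000
Marketing, 60000
Research, 60000
Sales, 120000


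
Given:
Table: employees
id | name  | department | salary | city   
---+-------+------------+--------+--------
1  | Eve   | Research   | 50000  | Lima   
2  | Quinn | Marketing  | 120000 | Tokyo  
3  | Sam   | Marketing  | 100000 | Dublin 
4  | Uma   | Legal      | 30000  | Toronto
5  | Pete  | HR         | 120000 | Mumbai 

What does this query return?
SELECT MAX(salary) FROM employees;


Salaries: 50000, 120000, 100000, 30000, 120000
MAX = 120000

120000


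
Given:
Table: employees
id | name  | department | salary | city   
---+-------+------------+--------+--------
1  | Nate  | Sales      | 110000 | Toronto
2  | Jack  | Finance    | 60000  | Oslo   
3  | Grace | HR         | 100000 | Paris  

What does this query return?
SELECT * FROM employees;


SELECT * returns all 3 rows with all columns

3 rows:
1, Nate, Sales, 110000, Toronto
2, Jack, Finance, 60000, Oslo
3, Grace, HR, 100000, Paris


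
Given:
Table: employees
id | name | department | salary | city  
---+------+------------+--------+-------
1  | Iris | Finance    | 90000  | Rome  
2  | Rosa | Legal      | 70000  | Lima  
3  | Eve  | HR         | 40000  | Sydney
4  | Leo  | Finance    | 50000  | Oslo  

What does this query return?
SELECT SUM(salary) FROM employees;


SUM(salary) = 90000 + 70000 + 40000 + 50000 = 250000

250000


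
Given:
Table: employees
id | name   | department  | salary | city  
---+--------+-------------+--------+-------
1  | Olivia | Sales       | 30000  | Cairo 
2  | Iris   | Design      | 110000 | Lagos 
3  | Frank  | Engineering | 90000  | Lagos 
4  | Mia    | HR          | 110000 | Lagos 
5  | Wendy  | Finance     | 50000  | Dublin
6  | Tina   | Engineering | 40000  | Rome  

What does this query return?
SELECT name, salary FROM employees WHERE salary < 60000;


Filtering: salary < 60000
Matching: 3 rows

3 rows:
Olivia, 30000
Wendy, 50000
Tina, 40000


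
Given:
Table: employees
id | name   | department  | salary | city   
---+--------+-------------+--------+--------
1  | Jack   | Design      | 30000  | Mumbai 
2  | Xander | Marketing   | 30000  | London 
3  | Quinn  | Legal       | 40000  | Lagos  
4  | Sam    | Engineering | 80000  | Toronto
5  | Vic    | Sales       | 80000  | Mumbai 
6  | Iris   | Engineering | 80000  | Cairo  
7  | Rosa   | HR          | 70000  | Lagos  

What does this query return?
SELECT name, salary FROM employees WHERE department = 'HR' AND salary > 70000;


Filtering: department = 'HR' AND salary > 70000
Matching: 0 rows

Empty result set (0 rows)


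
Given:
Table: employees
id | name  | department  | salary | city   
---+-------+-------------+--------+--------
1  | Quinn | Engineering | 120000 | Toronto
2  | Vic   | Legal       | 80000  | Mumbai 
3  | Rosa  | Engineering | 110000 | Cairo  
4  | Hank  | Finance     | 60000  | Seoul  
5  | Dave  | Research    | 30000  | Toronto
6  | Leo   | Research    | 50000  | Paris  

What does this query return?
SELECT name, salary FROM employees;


Projecting columns: name, salary

6 rows:
Quinn, 120000
Vic, 80000
Rosa, 110000
Hank, 60000
Dave, 30000
Leo, 50000


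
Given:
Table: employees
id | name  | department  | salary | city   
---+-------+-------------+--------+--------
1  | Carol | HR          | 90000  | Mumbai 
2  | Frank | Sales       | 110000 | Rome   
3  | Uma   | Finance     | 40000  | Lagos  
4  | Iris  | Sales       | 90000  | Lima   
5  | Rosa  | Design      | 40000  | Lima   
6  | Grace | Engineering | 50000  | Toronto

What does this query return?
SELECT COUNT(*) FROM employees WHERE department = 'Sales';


Counting rows where department = 'Sales'
  Frank -> MATCH
  Iris -> MATCH


2


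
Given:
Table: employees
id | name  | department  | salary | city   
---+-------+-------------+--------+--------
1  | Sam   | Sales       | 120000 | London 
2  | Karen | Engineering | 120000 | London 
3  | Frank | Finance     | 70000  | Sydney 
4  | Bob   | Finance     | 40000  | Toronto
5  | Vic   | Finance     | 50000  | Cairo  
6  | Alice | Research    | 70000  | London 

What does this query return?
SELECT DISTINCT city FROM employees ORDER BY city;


All 'city' values (row order): London, London, Sydney, Toronto, Cairo, London
Removing duplicates leaves 4 unique value(s).

4 values:
Cairo
London
Sydney
Toronto


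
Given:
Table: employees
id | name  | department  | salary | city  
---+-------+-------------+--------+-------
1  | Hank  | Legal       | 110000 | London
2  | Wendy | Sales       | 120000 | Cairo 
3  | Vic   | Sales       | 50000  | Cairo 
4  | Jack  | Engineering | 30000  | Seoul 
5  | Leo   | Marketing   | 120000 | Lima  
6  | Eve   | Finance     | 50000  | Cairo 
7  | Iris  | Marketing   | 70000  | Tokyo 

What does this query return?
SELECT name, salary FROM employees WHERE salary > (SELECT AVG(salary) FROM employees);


Subquery: AVG(salary) = 78571.43
Filtering: salary > 78571.43
  Hank (110000) -> MATCH
  Wendy (120000) -> MATCH
  Leo (120000) -> MATCH


3 rows:
Hank, 110000
Wendy, 120000
Leo, 120000


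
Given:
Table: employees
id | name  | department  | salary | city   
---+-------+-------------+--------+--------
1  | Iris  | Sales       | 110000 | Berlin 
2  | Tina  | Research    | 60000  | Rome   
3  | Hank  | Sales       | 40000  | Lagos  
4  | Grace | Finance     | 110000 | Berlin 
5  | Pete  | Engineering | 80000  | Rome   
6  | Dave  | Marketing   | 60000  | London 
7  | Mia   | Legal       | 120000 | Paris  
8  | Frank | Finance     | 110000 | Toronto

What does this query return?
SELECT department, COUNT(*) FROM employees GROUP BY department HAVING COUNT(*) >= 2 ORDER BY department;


Groups with count >= 2:
  Finance: 2 -> PASS
  Sales: 2 -> PASS
  Engineering: 1 -> filtered out
  Legal: 1 -> filtered out
  Marketing: 1 -> filtered out
  Research: 1 -> filtered out


2 groups:
Finance, 2
Sales, 2


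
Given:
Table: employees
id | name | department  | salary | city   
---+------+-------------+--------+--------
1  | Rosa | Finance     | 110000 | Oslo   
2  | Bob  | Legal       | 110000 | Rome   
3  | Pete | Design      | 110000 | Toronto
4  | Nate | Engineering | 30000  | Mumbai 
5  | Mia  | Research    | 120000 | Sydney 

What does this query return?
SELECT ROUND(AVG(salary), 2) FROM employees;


SUM(salary) = 480000
COUNT = 5
ROUND(AVG, 2) = ROUND(480000 / 5, 2) = 96000.0

96000.0


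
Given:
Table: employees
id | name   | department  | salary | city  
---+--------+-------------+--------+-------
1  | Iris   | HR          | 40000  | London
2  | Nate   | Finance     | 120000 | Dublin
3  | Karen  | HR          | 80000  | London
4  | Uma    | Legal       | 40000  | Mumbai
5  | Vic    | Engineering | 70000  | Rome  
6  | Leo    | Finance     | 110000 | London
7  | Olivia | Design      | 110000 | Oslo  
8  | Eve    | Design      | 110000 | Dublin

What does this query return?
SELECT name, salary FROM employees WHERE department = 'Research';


Filtering: department = 'Research'
Matching rows: 0

Empty result set (0 rows)


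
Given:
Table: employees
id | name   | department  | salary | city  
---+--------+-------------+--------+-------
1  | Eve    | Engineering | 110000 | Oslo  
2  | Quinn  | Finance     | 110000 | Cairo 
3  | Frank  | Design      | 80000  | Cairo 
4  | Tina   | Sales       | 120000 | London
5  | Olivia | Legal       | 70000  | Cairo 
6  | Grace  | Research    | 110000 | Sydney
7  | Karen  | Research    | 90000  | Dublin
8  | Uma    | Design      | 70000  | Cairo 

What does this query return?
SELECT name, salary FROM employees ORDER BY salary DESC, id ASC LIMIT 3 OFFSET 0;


Sort by salary DESC (id ASC tiebreak), then skip 0 and take 3
Rows 1 through 3

3 rows:
Tina, 120000
Eve, 110000
Quinn, 110000


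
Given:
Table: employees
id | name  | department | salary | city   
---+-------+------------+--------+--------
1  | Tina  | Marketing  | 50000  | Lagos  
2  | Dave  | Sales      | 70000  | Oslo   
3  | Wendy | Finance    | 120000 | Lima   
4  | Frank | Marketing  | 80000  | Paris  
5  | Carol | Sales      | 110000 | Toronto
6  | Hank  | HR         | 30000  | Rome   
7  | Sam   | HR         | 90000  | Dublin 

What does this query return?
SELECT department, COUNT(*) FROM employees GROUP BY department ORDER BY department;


Assigning each row to its department group:
  Tina -> Marketing
  Dave -> Sales
  Wendy -> Finance
  Frank -> Marketing
  Carol -> Sales
  Hank -> HR
  Sam -> HR


4 groups:
Finance, 1
HR, 2
Marketing, 2
Sales, 2


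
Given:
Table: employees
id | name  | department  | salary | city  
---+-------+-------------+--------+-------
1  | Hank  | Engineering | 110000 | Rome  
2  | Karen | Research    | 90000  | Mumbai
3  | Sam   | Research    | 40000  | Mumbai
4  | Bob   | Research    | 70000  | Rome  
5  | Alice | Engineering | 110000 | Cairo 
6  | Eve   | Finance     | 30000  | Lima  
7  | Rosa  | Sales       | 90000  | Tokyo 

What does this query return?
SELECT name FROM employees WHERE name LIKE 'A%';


LIKE 'A%' matches names starting with 'A'
Matching: 1

1 rows:
Alice


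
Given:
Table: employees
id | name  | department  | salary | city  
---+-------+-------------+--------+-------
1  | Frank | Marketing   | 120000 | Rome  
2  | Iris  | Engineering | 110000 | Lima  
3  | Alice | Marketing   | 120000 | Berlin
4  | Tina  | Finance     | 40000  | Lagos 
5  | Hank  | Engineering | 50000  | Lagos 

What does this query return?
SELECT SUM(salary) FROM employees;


SUM(salary) = 120000 + 110000 + 120000 + 40000 + 50000 = 440000

440000


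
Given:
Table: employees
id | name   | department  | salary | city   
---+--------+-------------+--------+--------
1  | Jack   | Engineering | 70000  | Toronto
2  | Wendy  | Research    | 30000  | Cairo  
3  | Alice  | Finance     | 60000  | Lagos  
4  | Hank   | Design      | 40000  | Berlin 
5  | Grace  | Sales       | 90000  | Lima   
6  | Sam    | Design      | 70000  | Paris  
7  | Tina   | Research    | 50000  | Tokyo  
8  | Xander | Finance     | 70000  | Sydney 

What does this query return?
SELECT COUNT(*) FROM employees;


COUNT(*) counts all rows

8


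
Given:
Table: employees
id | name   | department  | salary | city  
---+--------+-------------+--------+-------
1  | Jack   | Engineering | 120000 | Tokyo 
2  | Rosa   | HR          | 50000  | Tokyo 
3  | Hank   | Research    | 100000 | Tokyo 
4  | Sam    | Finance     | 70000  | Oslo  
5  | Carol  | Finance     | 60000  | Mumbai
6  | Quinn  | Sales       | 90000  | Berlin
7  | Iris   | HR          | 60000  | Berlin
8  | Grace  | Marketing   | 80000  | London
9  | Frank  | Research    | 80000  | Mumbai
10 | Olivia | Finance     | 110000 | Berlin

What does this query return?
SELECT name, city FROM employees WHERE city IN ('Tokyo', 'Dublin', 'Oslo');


Filtering: city IN ('Tokyo', 'Dublin', 'Oslo')
Matching: 4 rows

4 rows:
Jack, Tokyo
Rosa, Tokyo
Hank, Tokyo
Sam, Oslo


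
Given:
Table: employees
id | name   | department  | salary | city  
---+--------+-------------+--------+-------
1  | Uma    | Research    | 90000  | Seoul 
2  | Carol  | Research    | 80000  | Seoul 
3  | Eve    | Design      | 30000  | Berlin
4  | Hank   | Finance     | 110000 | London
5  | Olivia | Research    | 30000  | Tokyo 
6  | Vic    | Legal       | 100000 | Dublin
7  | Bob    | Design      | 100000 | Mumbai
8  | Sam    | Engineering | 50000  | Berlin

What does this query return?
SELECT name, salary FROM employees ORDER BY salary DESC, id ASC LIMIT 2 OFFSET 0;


Sort by salary DESC (id ASC tiebreak), then skip 0 and take 2
Rows 1 through 2

2 rows:
Hank, 110000
Vic, 100000


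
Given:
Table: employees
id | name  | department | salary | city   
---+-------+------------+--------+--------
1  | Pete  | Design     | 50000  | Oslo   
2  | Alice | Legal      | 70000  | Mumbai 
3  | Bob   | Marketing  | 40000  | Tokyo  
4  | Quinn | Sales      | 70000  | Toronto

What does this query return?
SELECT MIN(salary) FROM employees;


Salaries: 50000, 70000, 40000, 70000
MIN = 40000

40000


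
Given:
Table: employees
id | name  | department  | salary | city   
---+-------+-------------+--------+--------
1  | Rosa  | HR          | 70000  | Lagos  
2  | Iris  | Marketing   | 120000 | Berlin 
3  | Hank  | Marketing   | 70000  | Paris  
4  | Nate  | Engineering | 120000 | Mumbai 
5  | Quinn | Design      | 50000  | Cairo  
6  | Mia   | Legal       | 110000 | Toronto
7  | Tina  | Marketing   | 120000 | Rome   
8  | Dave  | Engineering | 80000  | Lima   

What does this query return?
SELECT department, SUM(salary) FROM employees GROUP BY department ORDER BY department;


Summing salary within each department:
  Design: 50000 = 50000
  Engineering: 120000 + 80000 = 200000
  HR: 70000 = 70000
  Legal: 110000 = 110000
  Marketing: 120000 + 70000 + 120000 = 310000


5 groups:
Design, 50000
Engineering, 200000
HR, 70000
Legal, 110000
Marketing, 310000


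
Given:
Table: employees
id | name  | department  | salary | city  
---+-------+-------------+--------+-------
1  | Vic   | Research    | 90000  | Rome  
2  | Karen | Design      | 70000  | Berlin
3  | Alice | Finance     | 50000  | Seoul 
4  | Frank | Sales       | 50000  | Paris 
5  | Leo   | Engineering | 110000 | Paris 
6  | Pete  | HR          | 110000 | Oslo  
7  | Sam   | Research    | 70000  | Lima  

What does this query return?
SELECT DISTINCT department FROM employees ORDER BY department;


All 'department' values (row order): Research, Design, Finance, Sales, Engineering, HR, Research
Removing duplicates leaves 6 unique value(s).

6 values:
Design
Engineering
Finance
HR
Research
Sales
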